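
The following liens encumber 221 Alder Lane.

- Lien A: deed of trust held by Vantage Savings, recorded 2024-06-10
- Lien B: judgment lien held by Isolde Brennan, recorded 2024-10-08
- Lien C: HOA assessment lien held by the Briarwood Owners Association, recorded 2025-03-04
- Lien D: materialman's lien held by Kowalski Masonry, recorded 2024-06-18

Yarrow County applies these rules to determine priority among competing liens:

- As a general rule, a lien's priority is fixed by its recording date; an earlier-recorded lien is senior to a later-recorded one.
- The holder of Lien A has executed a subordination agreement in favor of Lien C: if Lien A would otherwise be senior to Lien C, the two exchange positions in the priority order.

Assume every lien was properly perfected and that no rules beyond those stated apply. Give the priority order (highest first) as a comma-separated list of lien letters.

C, D, B, A

Ordering by effective date: A (2024-06-10), D (2024-06-18), B (2024-10-08), C (2025-03-04).
A would otherwise be senior to C, so under the subordination agreement A and C exchange positions.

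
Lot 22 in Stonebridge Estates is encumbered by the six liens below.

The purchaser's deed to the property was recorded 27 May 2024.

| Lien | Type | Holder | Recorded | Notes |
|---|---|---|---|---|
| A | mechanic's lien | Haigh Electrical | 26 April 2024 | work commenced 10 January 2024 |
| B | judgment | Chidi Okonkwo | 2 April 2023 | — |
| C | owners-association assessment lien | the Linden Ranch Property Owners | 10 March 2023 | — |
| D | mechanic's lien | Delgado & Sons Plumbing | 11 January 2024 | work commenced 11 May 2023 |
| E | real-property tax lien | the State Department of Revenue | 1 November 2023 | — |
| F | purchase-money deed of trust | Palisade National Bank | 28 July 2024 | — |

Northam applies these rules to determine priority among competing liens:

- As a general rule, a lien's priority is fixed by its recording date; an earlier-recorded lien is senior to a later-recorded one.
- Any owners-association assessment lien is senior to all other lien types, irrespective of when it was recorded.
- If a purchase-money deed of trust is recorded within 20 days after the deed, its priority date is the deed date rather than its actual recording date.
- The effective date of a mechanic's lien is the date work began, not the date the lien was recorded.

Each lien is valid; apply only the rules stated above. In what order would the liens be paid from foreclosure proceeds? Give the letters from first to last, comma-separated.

C, B, D, E, A, F

Adjusting effective dates: A is treated as recorded 10 January 2024, the work-commencement date; D relates back to 11 May 2023 (work commenced); F was recorded 62 days after the deed — beyond 20 days — so no relation-back applies.
C, as an owners-association assessment lien, has superpriority and ranks first.
Remaining liens by effective date: B (2 April 2023), D (11 May 2023), E (1 November 2023), A (10 January 2024), F (28 July 2024).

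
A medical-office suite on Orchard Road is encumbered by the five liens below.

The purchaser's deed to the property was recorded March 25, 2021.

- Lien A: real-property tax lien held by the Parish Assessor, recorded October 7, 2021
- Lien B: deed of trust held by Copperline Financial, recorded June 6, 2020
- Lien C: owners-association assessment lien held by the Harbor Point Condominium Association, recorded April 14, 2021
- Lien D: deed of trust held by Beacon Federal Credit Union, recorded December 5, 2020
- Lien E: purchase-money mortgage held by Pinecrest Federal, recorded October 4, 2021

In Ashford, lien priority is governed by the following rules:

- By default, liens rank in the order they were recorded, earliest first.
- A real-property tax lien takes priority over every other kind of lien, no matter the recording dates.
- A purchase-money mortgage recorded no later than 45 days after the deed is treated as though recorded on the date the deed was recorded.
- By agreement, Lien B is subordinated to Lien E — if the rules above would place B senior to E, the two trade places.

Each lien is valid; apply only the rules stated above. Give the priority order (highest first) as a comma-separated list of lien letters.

A, E, D, C, B

First, effective dates: E was recorded 193 days after the deed, outside the 45-day window, so it keeps its recording date.
A is a real-property tax lien, so it outranks all other liens regardless of date.
Remaining liens by effective date: B (June 6, 2020), D (December 5, 2020), C (April 14, 2021), E (October 4, 2021).
B is senior to E before the subordination, so the two trade places.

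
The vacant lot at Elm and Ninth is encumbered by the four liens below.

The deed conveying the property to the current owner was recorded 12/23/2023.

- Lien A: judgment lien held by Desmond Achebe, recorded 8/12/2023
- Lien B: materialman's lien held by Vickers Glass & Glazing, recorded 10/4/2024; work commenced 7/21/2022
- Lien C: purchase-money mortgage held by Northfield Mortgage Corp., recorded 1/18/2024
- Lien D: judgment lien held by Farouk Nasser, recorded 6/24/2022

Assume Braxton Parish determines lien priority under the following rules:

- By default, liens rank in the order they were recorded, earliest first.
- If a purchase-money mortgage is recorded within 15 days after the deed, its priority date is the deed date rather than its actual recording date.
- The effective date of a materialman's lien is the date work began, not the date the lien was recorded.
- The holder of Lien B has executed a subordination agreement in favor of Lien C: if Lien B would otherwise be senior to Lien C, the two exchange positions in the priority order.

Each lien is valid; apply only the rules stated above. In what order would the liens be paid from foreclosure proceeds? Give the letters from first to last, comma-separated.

Effective dates: B relates back to 7/21/2022 (work commenced); C was recorded 26 days after the deed, outside the 15-day window, so it keeps its recording date.
By effective date: D (6/24/2022), B (7/21/2022), A (8/12/2023), C (1/18/2024).
B is senior to C before the subordination, so the two trade places.

D, C, A, B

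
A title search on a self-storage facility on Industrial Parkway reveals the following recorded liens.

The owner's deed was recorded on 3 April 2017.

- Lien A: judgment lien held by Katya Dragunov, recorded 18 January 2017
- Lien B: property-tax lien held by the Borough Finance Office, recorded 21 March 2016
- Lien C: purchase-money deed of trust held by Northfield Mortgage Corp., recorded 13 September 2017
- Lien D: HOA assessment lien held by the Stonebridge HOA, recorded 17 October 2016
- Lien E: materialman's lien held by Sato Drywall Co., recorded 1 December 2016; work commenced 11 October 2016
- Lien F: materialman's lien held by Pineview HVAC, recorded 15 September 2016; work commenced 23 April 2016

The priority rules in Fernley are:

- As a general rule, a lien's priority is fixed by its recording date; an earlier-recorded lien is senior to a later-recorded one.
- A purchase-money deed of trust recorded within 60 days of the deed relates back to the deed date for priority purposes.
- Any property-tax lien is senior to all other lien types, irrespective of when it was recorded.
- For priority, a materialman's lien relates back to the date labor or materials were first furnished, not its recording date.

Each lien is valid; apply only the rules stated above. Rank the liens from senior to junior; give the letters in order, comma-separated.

First, effective dates: C was recorded 163 days after the deed — beyond 60 days — so no relation-back applies; E's effective date is 11 October 2016, when work began; F's effective date is 23 April 2016, when work began.
B is a property-tax lien and takes priority over every other lien.
The other liens, earliest effective date first: F (23 April 2016), E (11 October 2016), D (17 October 2016), A (18 January 2017), C (13 September 2017).

B, F, E, D, A, C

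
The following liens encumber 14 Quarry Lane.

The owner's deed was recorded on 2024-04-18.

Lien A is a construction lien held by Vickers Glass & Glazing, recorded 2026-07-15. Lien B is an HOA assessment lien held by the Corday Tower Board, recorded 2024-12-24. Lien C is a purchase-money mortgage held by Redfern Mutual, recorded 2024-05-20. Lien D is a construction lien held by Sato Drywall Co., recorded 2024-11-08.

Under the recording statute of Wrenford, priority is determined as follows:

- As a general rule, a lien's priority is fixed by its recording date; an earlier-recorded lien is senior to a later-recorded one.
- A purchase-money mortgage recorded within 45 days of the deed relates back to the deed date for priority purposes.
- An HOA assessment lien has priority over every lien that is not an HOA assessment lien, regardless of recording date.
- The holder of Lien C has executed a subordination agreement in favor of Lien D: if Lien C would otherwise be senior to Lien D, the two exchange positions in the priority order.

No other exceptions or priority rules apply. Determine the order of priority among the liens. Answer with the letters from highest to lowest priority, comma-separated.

Effective dates after the stated exceptions: C relates back to the deed date 2024-04-18.
As an HOA assessment lien, B is senior to every other lien.
Among the remaining liens, by effective date: C (2024-04-18), D (2024-11-08), A (2026-07-15).
The subordination applies — C was senior to D — so C and D swap.

B, D, C, A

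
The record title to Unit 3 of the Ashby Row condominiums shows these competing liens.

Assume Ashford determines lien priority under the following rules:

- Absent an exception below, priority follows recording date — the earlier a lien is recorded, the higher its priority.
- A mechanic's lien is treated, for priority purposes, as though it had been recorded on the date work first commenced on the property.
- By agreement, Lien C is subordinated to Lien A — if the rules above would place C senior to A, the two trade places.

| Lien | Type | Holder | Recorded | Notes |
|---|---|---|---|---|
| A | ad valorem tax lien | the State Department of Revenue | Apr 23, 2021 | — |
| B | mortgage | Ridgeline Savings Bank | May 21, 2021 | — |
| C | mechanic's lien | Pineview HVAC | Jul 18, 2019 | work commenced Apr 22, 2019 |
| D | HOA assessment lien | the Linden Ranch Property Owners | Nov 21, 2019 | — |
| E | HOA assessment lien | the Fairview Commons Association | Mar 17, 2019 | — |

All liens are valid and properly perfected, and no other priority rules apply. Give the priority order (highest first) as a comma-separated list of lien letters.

First, effective dates: C's effective date is Apr 22, 2019, when work began.
By effective date: E (Mar 17, 2019), C (Apr 22, 2019), D (Nov 21, 2019), A (Apr 23, 2021), B (May 21, 2021).
Because C would otherwise rank above A, the subordination swaps them.

E, A, D, C, B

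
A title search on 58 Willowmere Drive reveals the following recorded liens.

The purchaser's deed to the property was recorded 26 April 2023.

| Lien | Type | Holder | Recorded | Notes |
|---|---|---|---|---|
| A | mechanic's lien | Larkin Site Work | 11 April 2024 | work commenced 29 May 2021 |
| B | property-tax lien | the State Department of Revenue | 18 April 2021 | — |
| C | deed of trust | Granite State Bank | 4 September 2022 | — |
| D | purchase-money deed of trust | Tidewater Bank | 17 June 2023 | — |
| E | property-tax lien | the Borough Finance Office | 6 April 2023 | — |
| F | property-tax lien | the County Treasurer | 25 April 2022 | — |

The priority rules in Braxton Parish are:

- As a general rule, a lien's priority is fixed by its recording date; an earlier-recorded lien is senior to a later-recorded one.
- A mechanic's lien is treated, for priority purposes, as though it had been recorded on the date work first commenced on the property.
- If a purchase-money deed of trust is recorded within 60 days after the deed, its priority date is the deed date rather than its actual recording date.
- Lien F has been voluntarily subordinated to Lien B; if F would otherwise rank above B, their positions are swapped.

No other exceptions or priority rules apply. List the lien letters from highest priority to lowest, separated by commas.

Effective dates: A is treated as recorded 29 May 2021, the work-commencement date; D's effective date is the deed date, 26 April 2023.
Ordering by effective date: B (18 April 2021), A (29 May 2021), F (25 April 2022), C (4 September 2022), E (6 April 2023), D (26 April 2023).
F already ranks below B; the subordination has no effect.

B, A, F, C, E, D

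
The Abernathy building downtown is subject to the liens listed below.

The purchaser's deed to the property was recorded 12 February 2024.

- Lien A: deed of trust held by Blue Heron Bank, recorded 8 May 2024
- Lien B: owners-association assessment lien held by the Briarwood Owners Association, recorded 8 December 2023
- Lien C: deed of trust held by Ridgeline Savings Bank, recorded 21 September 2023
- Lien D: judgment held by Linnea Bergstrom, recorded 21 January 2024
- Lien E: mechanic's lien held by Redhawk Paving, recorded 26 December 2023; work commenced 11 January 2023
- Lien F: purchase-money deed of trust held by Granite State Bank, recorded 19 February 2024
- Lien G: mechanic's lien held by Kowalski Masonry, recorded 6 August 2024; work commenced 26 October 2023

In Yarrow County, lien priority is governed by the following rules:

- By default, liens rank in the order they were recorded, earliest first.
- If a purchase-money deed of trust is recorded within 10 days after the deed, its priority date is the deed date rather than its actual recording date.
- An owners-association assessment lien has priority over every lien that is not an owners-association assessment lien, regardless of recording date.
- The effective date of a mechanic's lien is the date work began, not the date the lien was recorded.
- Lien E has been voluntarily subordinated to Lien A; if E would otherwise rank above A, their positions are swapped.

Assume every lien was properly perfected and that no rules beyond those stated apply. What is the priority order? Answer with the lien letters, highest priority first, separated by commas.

Effective dates: E's effective date is 11 January 2023, when work began; F was recorded within the 10-day window, so its effective date is the deed date 12 February 2024; G is treated as recorded 26 October 2023, the work-commencement date.
B, as an owners-association assessment lien, has superpriority and ranks first.
Among the remaining liens, by effective date: E (11 January 2023), C (21 September 2023), G (26 October 2023), D (21 January 2024), F (12 February 2024), A (8 May 2024).
Because E would otherwise rank above A, the subordination swaps them.

B, A, C, G, D, F, E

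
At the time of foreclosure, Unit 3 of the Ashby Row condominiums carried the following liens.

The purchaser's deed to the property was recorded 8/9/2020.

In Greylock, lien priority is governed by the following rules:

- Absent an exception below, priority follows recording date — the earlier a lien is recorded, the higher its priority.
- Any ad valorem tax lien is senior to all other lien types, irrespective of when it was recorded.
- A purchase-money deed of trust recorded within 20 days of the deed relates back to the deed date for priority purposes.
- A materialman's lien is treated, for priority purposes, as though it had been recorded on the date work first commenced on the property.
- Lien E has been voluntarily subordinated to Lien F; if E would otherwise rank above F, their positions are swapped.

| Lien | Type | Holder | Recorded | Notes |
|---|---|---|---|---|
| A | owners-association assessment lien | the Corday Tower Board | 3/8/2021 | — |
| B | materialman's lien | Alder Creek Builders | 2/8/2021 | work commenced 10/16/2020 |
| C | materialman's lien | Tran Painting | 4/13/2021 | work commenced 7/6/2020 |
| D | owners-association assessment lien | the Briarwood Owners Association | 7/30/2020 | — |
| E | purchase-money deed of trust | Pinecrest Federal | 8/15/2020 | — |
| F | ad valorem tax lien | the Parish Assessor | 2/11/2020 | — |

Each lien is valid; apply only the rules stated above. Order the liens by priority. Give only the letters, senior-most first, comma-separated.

F, C, D, E, B, A

Effective dates after the stated exceptions: B relates back to 10/16/2020 (work commenced); C is treated as recorded 7/6/2020, the work-commencement date; E relates back to the deed date 8/9/2020.
F, as an ad valorem tax lien, has superpriority and ranks first.
Remaining liens by effective date: C (7/6/2020), D (7/30/2020), E (8/9/2020), B (10/16/2020), A (3/8/2021).
E is already junior to F, so the subordination agreement changes nothing.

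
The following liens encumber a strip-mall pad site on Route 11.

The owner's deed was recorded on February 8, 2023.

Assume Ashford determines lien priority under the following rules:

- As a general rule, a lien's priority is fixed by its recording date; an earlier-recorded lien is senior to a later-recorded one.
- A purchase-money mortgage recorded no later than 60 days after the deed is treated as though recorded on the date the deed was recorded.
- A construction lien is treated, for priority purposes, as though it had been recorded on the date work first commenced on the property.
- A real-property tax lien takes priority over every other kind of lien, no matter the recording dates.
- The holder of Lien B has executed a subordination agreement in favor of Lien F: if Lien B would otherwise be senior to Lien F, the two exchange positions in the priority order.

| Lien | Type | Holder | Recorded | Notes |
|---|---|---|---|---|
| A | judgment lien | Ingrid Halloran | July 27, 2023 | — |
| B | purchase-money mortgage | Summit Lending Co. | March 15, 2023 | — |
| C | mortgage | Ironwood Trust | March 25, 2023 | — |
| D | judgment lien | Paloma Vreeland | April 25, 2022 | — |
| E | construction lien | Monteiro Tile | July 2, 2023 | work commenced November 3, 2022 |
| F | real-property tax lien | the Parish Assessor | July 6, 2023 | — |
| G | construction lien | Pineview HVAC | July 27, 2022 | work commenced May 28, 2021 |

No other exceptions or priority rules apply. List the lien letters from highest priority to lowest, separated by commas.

Effective dates after the stated exceptions: B was recorded within the 60-day window, so its effective date is the deed date February 8, 2023; E's effective date is November 3, 2022, when work began; G relates back to May 28, 2021 (work commenced).
F, as a real-property tax lien, has superpriority and ranks first.
The other liens, earliest effective date first: G (May 28, 2021), D (April 25, 2022), E (November 3, 2022), B (February 8, 2023), C (March 25, 2023), A (July 27, 2023).
B is already junior to F, so the subordination agreement changes nothing.

F, G, D, E, B, C, A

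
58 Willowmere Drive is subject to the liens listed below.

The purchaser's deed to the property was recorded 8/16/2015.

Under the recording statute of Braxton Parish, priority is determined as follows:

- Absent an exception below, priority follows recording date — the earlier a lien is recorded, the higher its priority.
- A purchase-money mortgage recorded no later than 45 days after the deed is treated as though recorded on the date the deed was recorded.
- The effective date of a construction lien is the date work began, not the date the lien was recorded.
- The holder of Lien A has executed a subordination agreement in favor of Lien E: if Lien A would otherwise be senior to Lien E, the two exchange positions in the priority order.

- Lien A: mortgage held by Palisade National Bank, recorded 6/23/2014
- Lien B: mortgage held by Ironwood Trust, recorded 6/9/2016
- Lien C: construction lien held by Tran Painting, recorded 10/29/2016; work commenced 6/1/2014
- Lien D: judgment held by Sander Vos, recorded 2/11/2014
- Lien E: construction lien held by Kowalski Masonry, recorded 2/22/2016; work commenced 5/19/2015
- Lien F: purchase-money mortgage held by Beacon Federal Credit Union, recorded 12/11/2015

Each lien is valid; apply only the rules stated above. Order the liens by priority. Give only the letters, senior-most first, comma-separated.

D, C, E, A, F, B

Adjusting effective dates: C relates back to 6/1/2014 (work commenced); E relates back to 5/19/2015 (work commenced); F missed the 45-day window (117 days after the deed), so its recording date stands.
By effective date: D (2/11/2014), C (6/1/2014), A (6/23/2014), E (5/19/2015), F (12/11/2015), B (6/9/2016).
Because A would otherwise rank above E, the subordination swaps them.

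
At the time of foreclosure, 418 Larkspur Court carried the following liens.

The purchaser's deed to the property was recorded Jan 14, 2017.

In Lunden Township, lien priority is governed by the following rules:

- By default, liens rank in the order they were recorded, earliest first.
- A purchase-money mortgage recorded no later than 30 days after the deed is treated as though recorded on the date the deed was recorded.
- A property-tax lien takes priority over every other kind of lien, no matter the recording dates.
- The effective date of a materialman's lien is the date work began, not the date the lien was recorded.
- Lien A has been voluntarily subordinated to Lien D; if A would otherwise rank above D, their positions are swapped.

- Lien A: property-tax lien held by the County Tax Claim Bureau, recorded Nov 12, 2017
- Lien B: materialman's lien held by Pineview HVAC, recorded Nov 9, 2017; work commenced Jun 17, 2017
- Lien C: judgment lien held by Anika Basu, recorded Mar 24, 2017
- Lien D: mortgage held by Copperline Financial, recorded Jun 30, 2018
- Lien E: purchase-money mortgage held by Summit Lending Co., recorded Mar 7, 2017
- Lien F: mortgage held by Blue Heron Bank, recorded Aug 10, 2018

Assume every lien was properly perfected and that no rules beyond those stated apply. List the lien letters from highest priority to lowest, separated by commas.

First, effective dates: B is treated as recorded Jun 17, 2017, the work-commencement date; E was recorded 52 days after the deed — beyond 30 days — so no relation-back applies.
A is a property-tax lien and takes priority over every other lien.
Ordering the rest by effective date: E (Mar 7, 2017), C (Mar 24, 2017), B (Jun 17, 2017), D (Jun 30, 2018), F (Aug 10, 2018).
Because A would otherwise rank above D, the subordination swaps them.

D, E, C, B, A, F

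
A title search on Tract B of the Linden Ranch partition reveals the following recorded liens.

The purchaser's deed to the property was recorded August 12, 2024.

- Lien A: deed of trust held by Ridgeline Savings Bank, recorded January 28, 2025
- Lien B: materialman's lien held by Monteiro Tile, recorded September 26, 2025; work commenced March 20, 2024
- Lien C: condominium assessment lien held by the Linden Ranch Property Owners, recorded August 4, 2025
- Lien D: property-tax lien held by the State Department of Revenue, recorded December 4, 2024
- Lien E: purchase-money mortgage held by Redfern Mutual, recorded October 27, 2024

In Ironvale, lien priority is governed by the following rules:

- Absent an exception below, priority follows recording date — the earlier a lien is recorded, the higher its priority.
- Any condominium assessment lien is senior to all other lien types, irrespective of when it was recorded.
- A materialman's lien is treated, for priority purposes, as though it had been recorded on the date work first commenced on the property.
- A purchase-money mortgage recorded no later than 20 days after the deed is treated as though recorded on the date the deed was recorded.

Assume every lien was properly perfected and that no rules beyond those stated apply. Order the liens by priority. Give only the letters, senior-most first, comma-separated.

Effective dates after the stated exceptions: B is treated as recorded March 20, 2024, the work-commencement date; E missed the 20-day window (76 days after the deed), so its recording date stands.
C is a condominium assessment lien, so it outranks all other liens regardless of date.
Among the remaining liens, by effective date: B (March 20, 2024), E (October 27, 2024), D (December 4, 2024), A (January 28, 2025).

C, B, E, D, A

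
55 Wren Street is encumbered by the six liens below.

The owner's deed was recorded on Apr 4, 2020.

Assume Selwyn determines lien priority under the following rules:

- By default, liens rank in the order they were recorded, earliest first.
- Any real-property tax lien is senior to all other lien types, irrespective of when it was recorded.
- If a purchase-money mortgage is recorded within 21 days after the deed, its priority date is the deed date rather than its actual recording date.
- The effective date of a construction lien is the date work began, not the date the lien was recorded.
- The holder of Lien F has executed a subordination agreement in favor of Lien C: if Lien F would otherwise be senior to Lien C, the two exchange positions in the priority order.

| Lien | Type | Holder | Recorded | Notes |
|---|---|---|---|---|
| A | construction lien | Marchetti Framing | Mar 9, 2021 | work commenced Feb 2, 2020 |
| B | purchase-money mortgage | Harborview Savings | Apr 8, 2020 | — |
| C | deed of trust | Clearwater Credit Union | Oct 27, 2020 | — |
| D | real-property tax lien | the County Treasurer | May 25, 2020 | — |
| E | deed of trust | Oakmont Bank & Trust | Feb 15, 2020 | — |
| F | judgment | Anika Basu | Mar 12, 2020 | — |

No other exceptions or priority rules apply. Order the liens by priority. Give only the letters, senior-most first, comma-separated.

D, A, E, C, B, F

Adjusting effective dates: A relates back to Feb 2, 2020 (work commenced); B's effective date is the deed date, Apr 4, 2020.
D, as a real-property tax lien, has superpriority and ranks first.
Among the remaining liens, by effective date: A (Feb 2, 2020), E (Feb 15, 2020), F (Mar 12, 2020), B (Apr 4, 2020), C (Oct 27, 2020).
The subordination applies — F was senior to C — so F and C swap.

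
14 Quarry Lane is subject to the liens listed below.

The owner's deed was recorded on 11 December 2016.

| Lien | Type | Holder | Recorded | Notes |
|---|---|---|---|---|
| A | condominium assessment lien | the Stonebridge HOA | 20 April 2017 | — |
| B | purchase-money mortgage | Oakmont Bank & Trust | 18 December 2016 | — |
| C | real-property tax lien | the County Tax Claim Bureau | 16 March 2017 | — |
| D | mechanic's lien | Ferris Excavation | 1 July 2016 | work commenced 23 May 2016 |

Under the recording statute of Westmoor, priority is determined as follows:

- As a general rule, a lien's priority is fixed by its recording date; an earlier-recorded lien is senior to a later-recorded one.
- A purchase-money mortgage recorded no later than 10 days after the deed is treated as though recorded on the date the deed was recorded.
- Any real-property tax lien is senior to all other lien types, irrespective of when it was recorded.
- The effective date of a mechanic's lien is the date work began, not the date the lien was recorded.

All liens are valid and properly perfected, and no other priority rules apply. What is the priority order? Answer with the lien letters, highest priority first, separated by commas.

C, D, B, A

Effective dates: B relates back to the deed date 11 December 2016; D relates back to 23 May 2016 (work commenced).
C, as a real-property tax lien, has superpriority and ranks first.
Among the remaining liens, by effective date: D (23 May 2016), B (11 December 2016), A (20 April 2017).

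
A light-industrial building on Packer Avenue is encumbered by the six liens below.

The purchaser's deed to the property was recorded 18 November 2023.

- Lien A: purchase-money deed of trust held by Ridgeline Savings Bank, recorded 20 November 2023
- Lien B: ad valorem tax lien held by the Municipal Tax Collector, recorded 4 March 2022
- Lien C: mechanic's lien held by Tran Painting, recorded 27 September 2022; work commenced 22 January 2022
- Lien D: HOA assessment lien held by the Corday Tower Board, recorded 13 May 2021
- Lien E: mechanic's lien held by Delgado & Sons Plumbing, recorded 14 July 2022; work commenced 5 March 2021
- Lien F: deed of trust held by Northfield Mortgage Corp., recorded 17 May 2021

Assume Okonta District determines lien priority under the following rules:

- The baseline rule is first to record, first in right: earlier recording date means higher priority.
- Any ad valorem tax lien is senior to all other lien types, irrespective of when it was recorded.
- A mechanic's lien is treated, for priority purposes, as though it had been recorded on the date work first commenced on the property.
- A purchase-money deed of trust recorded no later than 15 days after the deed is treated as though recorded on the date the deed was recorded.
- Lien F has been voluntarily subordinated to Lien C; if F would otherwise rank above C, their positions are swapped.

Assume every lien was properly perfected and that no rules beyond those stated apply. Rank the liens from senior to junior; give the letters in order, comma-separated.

B, E, D, C, F, A

Effective dates after the stated exceptions: A's effective date is the deed date, 18 November 2023; C is treated as recorded 22 January 2022, the work-commencement date; E relates back to 5 March 2021 (work commenced).
B, as an ad valorem tax lien, has superpriority and ranks first.
The other liens, earliest effective date first: E (5 March 2021), D (13 May 2021), F (17 May 2021), C (22 January 2022), A (18 November 2023).
F would otherwise be senior to C, so under the subordination agreement F and C exchange positions.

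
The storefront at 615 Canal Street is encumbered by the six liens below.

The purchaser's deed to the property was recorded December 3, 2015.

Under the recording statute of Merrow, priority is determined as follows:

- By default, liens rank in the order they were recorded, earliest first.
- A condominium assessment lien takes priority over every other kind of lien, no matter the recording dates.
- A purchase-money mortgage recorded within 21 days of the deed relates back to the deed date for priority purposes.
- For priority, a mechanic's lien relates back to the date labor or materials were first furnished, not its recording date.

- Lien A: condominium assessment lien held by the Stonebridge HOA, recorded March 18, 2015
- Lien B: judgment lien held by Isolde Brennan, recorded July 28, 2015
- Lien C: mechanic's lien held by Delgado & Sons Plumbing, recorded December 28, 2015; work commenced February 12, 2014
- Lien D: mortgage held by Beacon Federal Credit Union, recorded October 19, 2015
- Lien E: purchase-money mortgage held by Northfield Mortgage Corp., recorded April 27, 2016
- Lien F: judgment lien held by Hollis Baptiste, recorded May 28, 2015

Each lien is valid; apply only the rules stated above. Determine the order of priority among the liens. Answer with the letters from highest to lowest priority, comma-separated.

A, C, F, B, D, E

Effective dates after the stated exceptions: C's effective date is February 12, 2014, when work began; E was recorded 146 days after the deed — beyond 21 days — so no relation-back applies.
A, as a condominium assessment lien, has superpriority and ranks first.
The other liens, earliest effective date first: C (February 12, 2014), F (May 28, 2015), B (July 28, 2015), D (October 19, 2015), E (April 27, 2016).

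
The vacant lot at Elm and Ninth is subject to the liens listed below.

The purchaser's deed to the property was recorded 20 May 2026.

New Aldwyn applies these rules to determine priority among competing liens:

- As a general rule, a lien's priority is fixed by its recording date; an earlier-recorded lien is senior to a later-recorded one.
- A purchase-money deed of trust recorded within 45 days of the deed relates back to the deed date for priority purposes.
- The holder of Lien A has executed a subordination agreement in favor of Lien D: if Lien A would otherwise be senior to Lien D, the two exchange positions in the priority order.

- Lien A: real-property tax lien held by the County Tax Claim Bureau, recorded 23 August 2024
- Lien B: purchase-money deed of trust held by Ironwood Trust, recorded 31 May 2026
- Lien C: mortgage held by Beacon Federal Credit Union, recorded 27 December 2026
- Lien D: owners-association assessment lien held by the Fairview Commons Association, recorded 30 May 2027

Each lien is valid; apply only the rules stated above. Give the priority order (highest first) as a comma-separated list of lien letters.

D, B, C, A

Adjusting effective dates: B's effective date is the deed date, 20 May 2026.
By effective date: A (23 August 2024), B (20 May 2026), C (27 December 2026), D (30 May 2027).
Because A would otherwise rank above D, the subordination swaps them.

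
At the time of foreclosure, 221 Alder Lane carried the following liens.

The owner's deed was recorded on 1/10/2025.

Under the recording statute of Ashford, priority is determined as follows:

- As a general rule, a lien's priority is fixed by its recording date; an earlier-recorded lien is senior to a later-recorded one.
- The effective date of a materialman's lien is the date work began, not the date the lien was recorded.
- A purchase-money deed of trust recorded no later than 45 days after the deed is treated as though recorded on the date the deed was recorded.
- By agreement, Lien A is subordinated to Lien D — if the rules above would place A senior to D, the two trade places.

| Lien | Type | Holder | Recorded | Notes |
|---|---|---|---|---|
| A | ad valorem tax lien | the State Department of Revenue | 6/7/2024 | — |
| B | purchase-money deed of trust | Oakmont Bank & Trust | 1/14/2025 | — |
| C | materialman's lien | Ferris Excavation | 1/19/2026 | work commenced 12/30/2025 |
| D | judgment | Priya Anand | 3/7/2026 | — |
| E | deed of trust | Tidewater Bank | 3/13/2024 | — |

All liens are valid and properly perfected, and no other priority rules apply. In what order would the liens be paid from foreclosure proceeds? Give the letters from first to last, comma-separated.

Effective dates after the stated exceptions: B relates back to the deed date 1/10/2025; C is treated as recorded 12/30/2025, the work-commencement date.
By effective date: E (3/13/2024), A (6/7/2024), B (1/10/2025), C (12/30/2025), D (3/7/2026).
The subordination applies — A was senior to D — so A and D swap.

E, D, B, C, A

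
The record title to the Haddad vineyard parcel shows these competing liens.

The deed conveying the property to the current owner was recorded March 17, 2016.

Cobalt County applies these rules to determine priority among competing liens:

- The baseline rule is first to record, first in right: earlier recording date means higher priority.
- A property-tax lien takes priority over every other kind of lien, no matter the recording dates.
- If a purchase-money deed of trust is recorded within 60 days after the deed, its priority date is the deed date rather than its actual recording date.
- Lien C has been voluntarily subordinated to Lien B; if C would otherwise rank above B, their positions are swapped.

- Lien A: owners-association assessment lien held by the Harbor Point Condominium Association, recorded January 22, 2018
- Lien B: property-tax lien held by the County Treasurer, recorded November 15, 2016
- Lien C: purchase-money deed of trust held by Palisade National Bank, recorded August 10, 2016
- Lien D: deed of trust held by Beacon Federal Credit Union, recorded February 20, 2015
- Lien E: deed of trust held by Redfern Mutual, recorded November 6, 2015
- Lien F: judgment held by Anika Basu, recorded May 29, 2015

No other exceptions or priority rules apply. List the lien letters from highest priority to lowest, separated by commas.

B, D, F, E, C, A

First, effective dates: C was recorded 146 days after the deed — beyond 60 days — so no relation-back applies.
B is a property-tax lien, so it outranks all other liens regardless of date.
The other liens, earliest effective date first: D (February 20, 2015), F (May 29, 2015), E (November 6, 2015), C (August 10, 2016), A (January 22, 2018).
Since C is not senior to B, the subordination leaves the order unchanged.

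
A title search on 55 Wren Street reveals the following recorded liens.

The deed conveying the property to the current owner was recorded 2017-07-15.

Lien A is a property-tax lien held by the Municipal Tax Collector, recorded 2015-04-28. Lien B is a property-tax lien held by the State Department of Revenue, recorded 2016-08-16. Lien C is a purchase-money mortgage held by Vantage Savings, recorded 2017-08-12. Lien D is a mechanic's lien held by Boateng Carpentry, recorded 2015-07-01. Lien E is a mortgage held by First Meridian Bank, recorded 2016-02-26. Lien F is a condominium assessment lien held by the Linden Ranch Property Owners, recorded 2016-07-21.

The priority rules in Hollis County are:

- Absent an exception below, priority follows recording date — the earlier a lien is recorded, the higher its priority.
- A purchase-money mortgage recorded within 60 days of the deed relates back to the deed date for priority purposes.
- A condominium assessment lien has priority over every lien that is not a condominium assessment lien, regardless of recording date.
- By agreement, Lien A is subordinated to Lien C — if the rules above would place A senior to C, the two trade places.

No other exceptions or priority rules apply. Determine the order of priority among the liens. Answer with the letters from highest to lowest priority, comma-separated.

Effective dates: C relates back to the deed date 2017-07-15.
F, as a condominium assessment lien, has superpriority and ranks first.
Remaining liens by effective date: A (2015-04-28), D (2015-07-01), E (2016-02-26), B (2016-08-16), C (2017-07-15).
Because A would otherwise rank above C, the subordination swaps them.

F, C, D, E, B, A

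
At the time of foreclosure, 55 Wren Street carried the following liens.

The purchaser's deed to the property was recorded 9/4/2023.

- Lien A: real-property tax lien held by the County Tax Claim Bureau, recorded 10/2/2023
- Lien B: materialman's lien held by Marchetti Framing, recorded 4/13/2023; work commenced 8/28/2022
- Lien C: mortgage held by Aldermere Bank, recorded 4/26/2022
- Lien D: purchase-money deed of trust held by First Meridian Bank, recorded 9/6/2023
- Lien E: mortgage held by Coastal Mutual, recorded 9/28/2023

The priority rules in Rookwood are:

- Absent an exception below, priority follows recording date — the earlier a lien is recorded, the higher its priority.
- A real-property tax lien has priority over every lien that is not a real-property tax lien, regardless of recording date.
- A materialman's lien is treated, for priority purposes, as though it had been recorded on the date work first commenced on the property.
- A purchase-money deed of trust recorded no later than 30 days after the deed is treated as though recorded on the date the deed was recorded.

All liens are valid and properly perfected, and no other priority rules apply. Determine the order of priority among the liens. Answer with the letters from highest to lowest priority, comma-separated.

A, C, B, D, E

Effective dates after the stated exceptions: B's effective date is 8/28/2022, when work began; D's effective date is the deed date, 9/4/2023.
As a real-property tax lien, A is senior to every other lien.
Ordering the rest by effective date: C (4/26/2022), B (8/28/2022), D (9/4/2023), E (9/28/2023).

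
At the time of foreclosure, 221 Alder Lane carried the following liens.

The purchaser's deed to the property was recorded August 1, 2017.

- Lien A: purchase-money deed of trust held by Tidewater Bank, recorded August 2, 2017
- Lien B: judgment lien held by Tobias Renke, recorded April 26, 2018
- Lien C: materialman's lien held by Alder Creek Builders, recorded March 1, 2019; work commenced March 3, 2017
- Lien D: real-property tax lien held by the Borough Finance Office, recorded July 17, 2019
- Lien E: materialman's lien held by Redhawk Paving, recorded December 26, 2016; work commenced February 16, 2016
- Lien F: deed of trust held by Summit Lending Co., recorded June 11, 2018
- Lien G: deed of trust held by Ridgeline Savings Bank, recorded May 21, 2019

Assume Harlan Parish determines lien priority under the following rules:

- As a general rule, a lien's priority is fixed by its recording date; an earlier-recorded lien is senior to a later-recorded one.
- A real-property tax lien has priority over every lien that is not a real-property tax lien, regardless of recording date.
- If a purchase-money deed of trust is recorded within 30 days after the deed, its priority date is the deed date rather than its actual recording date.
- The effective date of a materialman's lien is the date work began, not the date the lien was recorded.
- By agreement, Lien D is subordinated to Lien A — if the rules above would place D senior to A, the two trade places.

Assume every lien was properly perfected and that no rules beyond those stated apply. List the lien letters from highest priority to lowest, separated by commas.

Effective dates after the stated exceptions: A relates back to the deed date August 1, 2017; C relates back to March 3, 2017 (work commenced); E relates back to February 16, 2016 (work commenced).
D is a real-property tax lien, so it outranks all other liens regardless of date.
Ordering the rest by effective date: E (February 16, 2016), C (March 3, 2017), A (August 1, 2017), B (April 26, 2018), F (June 11, 2018), G (May 21, 2019).
Because D would otherwise rank above A, the subordination swaps them.

A, E, C, D, B, F, G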